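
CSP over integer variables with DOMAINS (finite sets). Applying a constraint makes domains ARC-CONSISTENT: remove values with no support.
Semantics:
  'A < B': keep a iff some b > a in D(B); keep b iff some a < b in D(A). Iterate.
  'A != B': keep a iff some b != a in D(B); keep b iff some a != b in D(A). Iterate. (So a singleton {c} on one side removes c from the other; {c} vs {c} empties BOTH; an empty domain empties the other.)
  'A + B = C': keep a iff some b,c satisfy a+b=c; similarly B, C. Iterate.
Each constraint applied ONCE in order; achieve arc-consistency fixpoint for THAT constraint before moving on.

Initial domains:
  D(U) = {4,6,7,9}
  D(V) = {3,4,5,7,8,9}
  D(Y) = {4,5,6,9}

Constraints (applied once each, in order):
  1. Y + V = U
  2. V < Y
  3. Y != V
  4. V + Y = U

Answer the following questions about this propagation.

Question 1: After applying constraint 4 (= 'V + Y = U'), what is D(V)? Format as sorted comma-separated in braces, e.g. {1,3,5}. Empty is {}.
Constraint 1 (Y + V = U) on D(Y)={4,5,6,9} D(V)={3,4,5,7,8,9} D(U)={4,6,7,9}: Y {4,5,6,9}->{4,5,6}; V {3,4,5,7,8,9}->{3,4,5}; U {4,6,7,9}->{7,9}
Constraint 2 (V < Y) on D(V)={3,4,5} D(Y)={4,5,6}: no change
Constraint 3 (Y != V) on D(Y)={4,5,6} D(V)={3,4,5}: no change
Constraint 4 (V + Y = U) on D(V)={3,4,5} D(Y)={4,5,6} D(U)={7,9}: no change
So after constraint 4: D(V) = {3,4,5}

Answer: {3,4,5}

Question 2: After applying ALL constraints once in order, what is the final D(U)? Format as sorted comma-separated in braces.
Answer: {7,9}

Derivation:
Constraint 1 (Y + V = U) on D(Y)={4,5,6,9} D(V)={3,4,5,7,8,9} D(U)={4,6,7,9}: Y {4,5,6,9}->{4,5,6}; V {3,4,5,7,8,9}->{3,4,5}; U {4,6,7,9}->{7,9}
Constraint 2 (V < Y) on D(V)={3,4,5} D(Y)={4,5,6}: no change
Constraint 3 (Y != V) on D(Y)={4,5,6} D(V)={3,4,5}: no change
Constraint 4 (V + Y = U) on D(V)={3,4,5} D(Y)={4,5,6} D(U)={7,9}: no change
So after all 4 constraints: D(U) = {7,9}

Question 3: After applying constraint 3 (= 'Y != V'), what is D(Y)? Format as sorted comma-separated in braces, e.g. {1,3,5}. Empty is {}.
Constraint 1 (Y + V = U) on D(Y)={4,5,6,9} D(V)={3,4,5,7,8,9} D(U)={4,6,7,9}: Y {4,5,6,9}->{4,5,6}; V {3,4,5,7,8,9}->{3,4,5}; U {4,6,7,9}->{7,9}
Constraint 2 (V < Y) on D(V)={3,4,5} D(Y)={4,5,6}: no change
Constraint 3 (Y != V) on D(Y)={4,5,6} D(V)={3,4,5}: no change
So after constraint 3: D(Y) = {4,5,6}

Answer: {4,5,6}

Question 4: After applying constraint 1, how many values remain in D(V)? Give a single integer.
Answer: 3

Derivation:
Constraint 1 (Y + V = U) on D(Y)={4,5,6,9} D(V)={3,4,5,7,8,9} D(U)={4,6,7,9}: Y {4,5,6,9}->{4,5,6}; V {3,4,5,7,8,9}->{3,4,5}; U {4,6,7,9}->{7,9}
So after constraint 1: D(V)={3,4,5}, size = 3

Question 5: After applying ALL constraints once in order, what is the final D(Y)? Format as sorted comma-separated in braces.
Answer: {4,5,6}

Derivation:
Constraint 1 (Y + V = U) on D(Y)={4,5,6,9} D(V)={3,4,5,7,8,9} D(U)={4,6,7,9}: Y {4,5,6,9}->{4,5,6}; V {3,4,5,7,8,9}->{3,4,5}; U {4,6,7,9}->{7,9}
Constraint 2 (V < Y) on D(V)={3,4,5} D(Y)={4,5,6}: no change
Constraint 3 (Y != V) on D(Y)={4,5,6} D(V)={3,4,5}: no change
Constraint 4 (V + Y = U) on D(V)={3,4,5} D(Y)={4,5,6} D(U)={7,9}: no change
So after all 4 constraints: D(Y) = {4,5,6}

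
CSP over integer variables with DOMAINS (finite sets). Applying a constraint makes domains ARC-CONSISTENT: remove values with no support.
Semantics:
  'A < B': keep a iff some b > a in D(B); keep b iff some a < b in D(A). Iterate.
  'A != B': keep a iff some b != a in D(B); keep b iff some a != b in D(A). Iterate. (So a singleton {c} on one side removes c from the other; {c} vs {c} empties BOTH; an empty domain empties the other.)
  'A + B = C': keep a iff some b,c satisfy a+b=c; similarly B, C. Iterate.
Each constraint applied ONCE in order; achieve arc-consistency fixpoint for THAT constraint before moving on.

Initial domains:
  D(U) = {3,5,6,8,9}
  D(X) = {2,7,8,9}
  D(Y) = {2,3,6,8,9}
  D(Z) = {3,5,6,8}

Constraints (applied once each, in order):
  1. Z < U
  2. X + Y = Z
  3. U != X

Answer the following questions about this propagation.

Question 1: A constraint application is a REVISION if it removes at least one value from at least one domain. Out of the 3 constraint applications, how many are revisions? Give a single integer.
Answer: 2

Derivation:
Constraint 1 (Z < U) on D(Z)={3,5,6,8} D(U)={3,5,6,8,9}: U {3,5,6,8,9}->{5,6,8,9} => REVISION
Constraint 2 (X + Y = Z) on D(X)={2,7,8,9} D(Y)={2,3,6,8,9} D(Z)={3,5,6,8}: X {2,7,8,9}->{2}; Y {2,3,6,8,9}->{3,6}; Z {3,5,6,8}->{5,8} => REVISION
Constraint 3 (U != X) on D(U)={5,6,8,9} D(X)={2}: no change => not a revision
Total revisions = 2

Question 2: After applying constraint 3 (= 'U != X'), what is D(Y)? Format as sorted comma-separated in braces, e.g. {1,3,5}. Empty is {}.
Constraint 1 (Z < U) on D(Z)={3,5,6,8} D(U)={3,5,6,8,9}: U {3,5,6,8,9}->{5,6,8,9}
Constraint 2 (X + Y = Z) on D(X)={2,7,8,9} D(Y)={2,3,6,8,9} D(Z)={3,5,6,8}: X {2,7,8,9}->{2}; Y {2,3,6,8,9}->{3,6}; Z {3,5,6,8}->{5,8}
Constraint 3 (U != X) on D(U)={5,6,8,9} D(X)={2}: no change
So after constraint 3: D(Y) = {3,6}

Answer: {3,6}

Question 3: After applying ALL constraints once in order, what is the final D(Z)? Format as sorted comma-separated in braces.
Constraint 1 (Z < U) on D(Z)={3,5,6,8} D(U)={3,5,6,8,9}: U {3,5,6,8,9}->{5,6,8,9}
Constraint 2 (X + Y = Z) on D(X)={2,7,8,9} D(Y)={2,3,6,8,9} D(Z)={3,5,6,8}: X {2,7,8,9}->{2}; Y {2,3,6,8,9}->{3,6}; Z {3,5,6,8}->{5,8}
Constraint 3 (U != X) on D(U)={5,6,8,9} D(X)={2}: no change
So after all 3 constraints: D(Z) = {5,8}

Answer: {5,8}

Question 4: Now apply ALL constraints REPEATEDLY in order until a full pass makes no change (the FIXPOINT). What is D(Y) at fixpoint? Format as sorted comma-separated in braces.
pass 0 (initial): D(Y)={2,3,6,8,9}
pass 1: U {3,5,6,8,9}->{5,6,8,9}; X {2,7,8,9}->{2}; Y {2,3,6,8,9}->{3,6}; Z {3,5,6,8}->{5,8}
pass 2: U {5,6,8,9}->{6,8,9}
pass 3: no change
Fixpoint after 3 passes: D(Y) = {3,6}

Answer: {3,6}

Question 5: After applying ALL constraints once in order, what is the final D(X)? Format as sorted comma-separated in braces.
Constraint 1 (Z < U) on D(Z)={3,5,6,8} D(U)={3,5,6,8,9}: U {3,5,6,8,9}->{5,6,8,9}
Constraint 2 (X + Y = Z) on D(X)={2,7,8,9} D(Y)={2,3,6,8,9} D(Z)={3,5,6,8}: X {2,7,8,9}->{2}; Y {2,3,6,8,9}->{3,6}; Z {3,5,6,8}->{5,8}
Constraint 3 (U != X) on D(U)={5,6,8,9} D(X)={2}: no change
So after all 3 constraints: D(X) = {2}

Answer: {2}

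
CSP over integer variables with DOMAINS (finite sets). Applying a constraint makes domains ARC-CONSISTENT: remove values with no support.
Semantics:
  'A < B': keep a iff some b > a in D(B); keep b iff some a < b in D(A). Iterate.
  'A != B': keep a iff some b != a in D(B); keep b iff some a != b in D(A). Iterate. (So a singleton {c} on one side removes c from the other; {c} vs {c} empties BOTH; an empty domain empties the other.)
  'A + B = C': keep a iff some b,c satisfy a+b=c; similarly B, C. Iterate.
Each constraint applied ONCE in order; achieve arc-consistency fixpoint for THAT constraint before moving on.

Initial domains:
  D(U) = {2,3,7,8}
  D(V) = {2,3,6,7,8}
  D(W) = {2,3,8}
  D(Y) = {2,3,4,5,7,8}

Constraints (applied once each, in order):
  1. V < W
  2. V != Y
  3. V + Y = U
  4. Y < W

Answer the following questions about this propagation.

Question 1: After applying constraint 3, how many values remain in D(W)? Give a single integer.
Answer: 2

Derivation:
Constraint 1 (V < W) on D(V)={2,3,6,7,8} D(W)={2,3,8}: V {2,3,6,7,8}->{2,3,6,7}; W {2,3,8}->{3,8}
Constraint 2 (V != Y) on D(V)={2,3,6,7} D(Y)={2,3,4,5,7,8}: no change
Constraint 3 (V + Y = U) on D(V)={2,3,6,7} D(Y)={2,3,4,5,7,8} D(U)={2,3,7,8}: V {2,3,6,7}->{2,3,6}; Y {2,3,4,5,7,8}->{2,4,5}; U {2,3,7,8}->{7,8}
So after constraint 3: D(W)={3,8}, size = 2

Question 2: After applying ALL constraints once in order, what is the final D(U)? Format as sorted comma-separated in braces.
Answer: {7,8}

Derivation:
Constraint 1 (V < W) on D(V)={2,3,6,7,8} D(W)={2,3,8}: V {2,3,6,7,8}->{2,3,6,7}; W {2,3,8}->{3,8}
Constraint 2 (V != Y) on D(V)={2,3,6,7} D(Y)={2,3,4,5,7,8}: no change
Constraint 3 (V + Y = U) on D(V)={2,3,6,7} D(Y)={2,3,4,5,7,8} D(U)={2,3,7,8}: V {2,3,6,7}->{2,3,6}; Y {2,3,4,5,7,8}->{2,4,5}; U {2,3,7,8}->{7,8}
Constraint 4 (Y < W) on D(Y)={2,4,5} D(W)={3,8}: no change
So after all 4 constraints: D(U) = {7,8}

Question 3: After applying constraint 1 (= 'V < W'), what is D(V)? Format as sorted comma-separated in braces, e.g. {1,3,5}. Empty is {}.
Constraint 1 (V < W) on D(V)={2,3,6,7,8} D(W)={2,3,8}: V {2,3,6,7,8}->{2,3,6,7}; W {2,3,8}->{3,8}
So after constraint 1: D(V) = {2,3,6,7}

Answer: {2,3,6,7}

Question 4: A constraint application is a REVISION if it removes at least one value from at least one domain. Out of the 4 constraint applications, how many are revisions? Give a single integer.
Constraint 1 (V < W) on D(V)={2,3,6,7,8} D(W)={2,3,8}: V {2,3,6,7,8}->{2,3,6,7}; W {2,3,8}->{3,8} => REVISION
Constraint 2 (V != Y) on D(V)={2,3,6,7} D(Y)={2,3,4,5,7,8}: no change => not a revision
Constraint 3 (V + Y = U) on D(V)={2,3,6,7} D(Y)={2,3,4,5,7,8} D(U)={2,3,7,8}: V {2,3,6,7}->{2,3,6}; Y {2,3,4,5,7,8}->{2,4,5}; U {2,3,7,8}->{7,8} => REVISION
Constraint 4 (Y < W) on D(Y)={2,4,5} D(W)={3,8}: no change => not a revision
Total revisions = 2

Answer: 2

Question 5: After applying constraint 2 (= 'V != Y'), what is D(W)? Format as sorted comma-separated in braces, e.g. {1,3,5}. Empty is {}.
Answer: {3,8}

Derivation:
Constraint 1 (V < W) on D(V)={2,3,6,7,8} D(W)={2,3,8}: V {2,3,6,7,8}->{2,3,6,7}; W {2,3,8}->{3,8}
Constraint 2 (V != Y) on D(V)={2,3,6,7} D(Y)={2,3,4,5,7,8}: no change
So after constraint 2: D(W) = {3,8}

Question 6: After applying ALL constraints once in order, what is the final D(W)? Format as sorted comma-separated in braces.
Answer: {3,8}

Derivation:
Constraint 1 (V < W) on D(V)={2,3,6,7,8} D(W)={2,3,8}: V {2,3,6,7,8}->{2,3,6,7}; W {2,3,8}->{3,8}
Constraint 2 (V != Y) on D(V)={2,3,6,7} D(Y)={2,3,4,5,7,8}: no change
Constraint 3 (V + Y = U) on D(V)={2,3,6,7} D(Y)={2,3,4,5,7,8} D(U)={2,3,7,8}: V {2,3,6,7}->{2,3,6}; Y {2,3,4,5,7,8}->{2,4,5}; U {2,3,7,8}->{7,8}
Constraint 4 (Y < W) on D(Y)={2,4,5} D(W)={3,8}: no change
So after all 4 constraints: D(W) = {3,8}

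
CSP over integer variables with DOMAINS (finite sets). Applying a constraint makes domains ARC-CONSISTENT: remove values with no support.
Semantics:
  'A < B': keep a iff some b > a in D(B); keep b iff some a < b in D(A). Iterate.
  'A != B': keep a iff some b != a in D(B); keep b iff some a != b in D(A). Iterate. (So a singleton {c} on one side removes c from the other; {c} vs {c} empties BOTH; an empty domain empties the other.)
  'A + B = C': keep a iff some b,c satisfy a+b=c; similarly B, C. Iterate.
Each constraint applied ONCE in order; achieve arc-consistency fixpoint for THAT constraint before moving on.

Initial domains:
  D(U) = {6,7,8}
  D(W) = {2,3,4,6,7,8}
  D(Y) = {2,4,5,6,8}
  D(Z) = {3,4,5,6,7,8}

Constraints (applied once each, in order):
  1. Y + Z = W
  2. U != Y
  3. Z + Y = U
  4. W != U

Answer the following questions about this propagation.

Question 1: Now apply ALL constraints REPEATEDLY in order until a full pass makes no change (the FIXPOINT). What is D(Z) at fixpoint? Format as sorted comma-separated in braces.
pass 0 (initial): D(Z)={3,4,5,6,7,8}
pass 1: W {2,3,4,6,7,8}->{6,7,8}; Y {2,4,5,6,8}->{2,4,5}; Z {3,4,5,6,7,8}->{3,4,5,6}
pass 2: no change
Fixpoint after 2 passes: D(Z) = {3,4,5,6}

Answer: {3,4,5,6}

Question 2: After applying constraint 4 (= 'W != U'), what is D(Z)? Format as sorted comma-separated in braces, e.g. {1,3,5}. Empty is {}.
Answer: {3,4,5,6}

Derivation:
Constraint 1 (Y + Z = W) on D(Y)={2,4,5,6,8} D(Z)={3,4,5,6,7,8} D(W)={2,3,4,6,7,8}: Y {2,4,5,6,8}->{2,4,5}; Z {3,4,5,6,7,8}->{3,4,5,6}; W {2,3,4,6,7,8}->{6,7,8}
Constraint 2 (U != Y) on D(U)={6,7,8} D(Y)={2,4,5}: no change
Constraint 3 (Z + Y = U) on D(Z)={3,4,5,6} D(Y)={2,4,5} D(U)={6,7,8}: no change
Constraint 4 (W != U) on D(W)={6,7,8} D(U)={6,7,8}: no change
So after constraint 4: D(Z) = {3,4,5,6}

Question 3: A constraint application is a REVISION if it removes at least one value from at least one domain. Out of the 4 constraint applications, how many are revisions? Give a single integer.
Constraint 1 (Y + Z = W) on D(Y)={2,4,5,6,8} D(Z)={3,4,5,6,7,8} D(W)={2,3,4,6,7,8}: Y {2,4,5,6,8}->{2,4,5}; Z {3,4,5,6,7,8}->{3,4,5,6}; W {2,3,4,6,7,8}->{6,7,8} => REVISION
Constraint 2 (U != Y) on D(U)={6,7,8} D(Y)={2,4,5}: no change => not a revision
Constraint 3 (Z + Y = U) on D(Z)={3,4,5,6} D(Y)={2,4,5} D(U)={6,7,8}: no change => not a revision
Constraint 4 (W != U) on D(W)={6,7,8} D(U)={6,7,8}: no change => not a revision
Total revisions = 1

Answer: 1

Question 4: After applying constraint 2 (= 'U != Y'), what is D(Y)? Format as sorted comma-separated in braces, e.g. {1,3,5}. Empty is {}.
Answer: {2,4,5}

Derivation:
Constraint 1 (Y + Z = W) on D(Y)={2,4,5,6,8} D(Z)={3,4,5,6,7,8} D(W)={2,3,4,6,7,8}: Y {2,4,5,6,8}->{2,4,5}; Z {3,4,5,6,7,8}->{3,4,5,6}; W {2,3,4,6,7,8}->{6,7,8}
Constraint 2 (U != Y) on D(U)={6,7,8} D(Y)={2,4,5}: no change
So after constraint 2: D(Y) = {2,4,5}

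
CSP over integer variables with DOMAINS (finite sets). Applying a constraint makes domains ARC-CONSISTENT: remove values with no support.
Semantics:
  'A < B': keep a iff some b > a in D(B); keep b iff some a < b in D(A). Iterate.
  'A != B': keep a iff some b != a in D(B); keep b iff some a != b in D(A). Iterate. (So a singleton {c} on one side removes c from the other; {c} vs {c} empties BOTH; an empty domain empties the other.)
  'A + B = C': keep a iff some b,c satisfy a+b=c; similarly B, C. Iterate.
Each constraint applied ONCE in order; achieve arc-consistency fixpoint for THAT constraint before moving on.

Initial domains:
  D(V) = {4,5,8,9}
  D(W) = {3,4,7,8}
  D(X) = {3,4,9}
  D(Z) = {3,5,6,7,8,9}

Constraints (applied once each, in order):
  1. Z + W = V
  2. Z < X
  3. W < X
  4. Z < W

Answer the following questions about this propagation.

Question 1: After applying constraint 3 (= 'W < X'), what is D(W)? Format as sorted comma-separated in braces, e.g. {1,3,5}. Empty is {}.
Answer: {3,4}

Derivation:
Constraint 1 (Z + W = V) on D(Z)={3,5,6,7,8,9} D(W)={3,4,7,8} D(V)={4,5,8,9}: Z {3,5,6,7,8,9}->{5,6}; W {3,4,7,8}->{3,4}; V {4,5,8,9}->{8,9}
Constraint 2 (Z < X) on D(Z)={5,6} D(X)={3,4,9}: X {3,4,9}->{9}
Constraint 3 (W < X) on D(W)={3,4} D(X)={9}: no change
So after constraint 3: D(W) = {3,4}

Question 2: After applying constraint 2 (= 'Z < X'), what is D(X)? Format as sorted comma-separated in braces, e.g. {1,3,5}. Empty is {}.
Answer: {9}

Derivation:
Constraint 1 (Z + W = V) on D(Z)={3,5,6,7,8,9} D(W)={3,4,7,8} D(V)={4,5,8,9}: Z {3,5,6,7,8,9}->{5,6}; W {3,4,7,8}->{3,4}; V {4,5,8,9}->{8,9}
Constraint 2 (Z < X) on D(Z)={5,6} D(X)={3,4,9}: X {3,4,9}->{9}
So after constraint 2: D(X) = {9}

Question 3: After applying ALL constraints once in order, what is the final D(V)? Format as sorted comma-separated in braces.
Answer: {8,9}

Derivation:
Constraint 1 (Z + W = V) on D(Z)={3,5,6,7,8,9} D(W)={3,4,7,8} D(V)={4,5,8,9}: Z {3,5,6,7,8,9}->{5,6}; W {3,4,7,8}->{3,4}; V {4,5,8,9}->{8,9}
Constraint 2 (Z < X) on D(Z)={5,6} D(X)={3,4,9}: X {3,4,9}->{9}
Constraint 3 (W < X) on D(W)={3,4} D(X)={9}: no change
Constraint 4 (Z < W) on D(Z)={5,6} D(W)={3,4}: Z {5,6}->{}; W {3,4}->{}
So after all 4 constraints: D(V) = {8,9}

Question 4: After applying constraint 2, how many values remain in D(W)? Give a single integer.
Answer: 2

Derivation:
Constraint 1 (Z + W = V) on D(Z)={3,5,6,7,8,9} D(W)={3,4,7,8} D(V)={4,5,8,9}: Z {3,5,6,7,8,9}->{5,6}; W {3,4,7,8}->{3,4}; V {4,5,8,9}->{8,9}
Constraint 2 (Z < X) on D(Z)={5,6} D(X)={3,4,9}: X {3,4,9}->{9}
So after constraint 2: D(W)={3,4}, size = 2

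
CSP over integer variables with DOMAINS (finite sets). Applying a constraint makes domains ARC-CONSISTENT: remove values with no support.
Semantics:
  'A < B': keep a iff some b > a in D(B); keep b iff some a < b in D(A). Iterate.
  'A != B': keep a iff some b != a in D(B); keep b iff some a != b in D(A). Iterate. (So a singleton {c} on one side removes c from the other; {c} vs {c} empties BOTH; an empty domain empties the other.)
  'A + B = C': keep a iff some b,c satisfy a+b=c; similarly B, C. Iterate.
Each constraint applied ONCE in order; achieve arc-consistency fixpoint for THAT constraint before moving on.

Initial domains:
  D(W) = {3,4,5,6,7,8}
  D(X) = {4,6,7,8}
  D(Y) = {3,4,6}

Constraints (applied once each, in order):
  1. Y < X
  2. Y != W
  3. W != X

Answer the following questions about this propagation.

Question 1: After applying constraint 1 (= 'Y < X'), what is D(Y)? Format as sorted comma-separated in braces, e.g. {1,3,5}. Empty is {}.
Constraint 1 (Y < X) on D(Y)={3,4,6} D(X)={4,6,7,8}: no change
So after constraint 1: D(Y) = {3,4,6}

Answer: {3,4,6}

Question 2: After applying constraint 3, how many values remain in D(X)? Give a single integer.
Answer: 4

Derivation:
Constraint 1 (Y < X) on D(Y)={3,4,6} D(X)={4,6,7,8}: no change
Constraint 2 (Y != W) on D(Y)={3,4,6} D(W)={3,4,5,6,7,8}: no change
Constraint 3 (W != X) on D(W)={3,4,5,6,7,8} D(X)={4,6,7,8}: no change
So after constraint 3: D(X)={4,6,7,8}, size = 4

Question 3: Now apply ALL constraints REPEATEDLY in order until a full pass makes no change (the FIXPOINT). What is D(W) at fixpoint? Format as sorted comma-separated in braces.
Answer: {3,4,5,6,7,8}

Derivation:
pass 0 (initial): D(W)={3,4,5,6,7,8}
pass 1: no change
Fixpoint after 1 passes: D(W) = {3,4,5,6,7,8}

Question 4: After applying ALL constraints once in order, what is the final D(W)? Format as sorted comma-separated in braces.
Constraint 1 (Y < X) on D(Y)={3,4,6} D(X)={4,6,7,8}: no change
Constraint 2 (Y != W) on D(Y)={3,4,6} D(W)={3,4,5,6,7,8}: no change
Constraint 3 (W != X) on D(W)={3,4,5,6,7,8} D(X)={4,6,7,8}: no change
So after all 3 constraints: D(W) = {3,4,5,6,7,8}

Answer: {3,4,5,6,7,8}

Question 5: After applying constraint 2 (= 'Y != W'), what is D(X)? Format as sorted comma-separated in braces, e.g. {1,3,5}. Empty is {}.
Answer: {4,6,7,8}

Derivation:
Constraint 1 (Y < X) on D(Y)={3,4,6} D(X)={4,6,7,8}: no change
Constraint 2 (Y != W) on D(Y)={3,4,6} D(W)={3,4,5,6,7,8}: no change
So after constraint 2: D(X) = {4,6,7,8}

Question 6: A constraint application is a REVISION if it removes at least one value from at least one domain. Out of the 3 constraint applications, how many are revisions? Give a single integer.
Answer: 0

Derivation:
Constraint 1 (Y < X) on D(Y)={3,4,6} D(X)={4,6,7,8}: no change => not a revision
Constraint 2 (Y != W) on D(Y)={3,4,6} D(W)={3,4,5,6,7,8}: no change => not a revision
Constraint 3 (W != X) on D(W)={3,4,5,6,7,8} D(X)={4,6,7,8}: no change => not a revision
Total revisions = 0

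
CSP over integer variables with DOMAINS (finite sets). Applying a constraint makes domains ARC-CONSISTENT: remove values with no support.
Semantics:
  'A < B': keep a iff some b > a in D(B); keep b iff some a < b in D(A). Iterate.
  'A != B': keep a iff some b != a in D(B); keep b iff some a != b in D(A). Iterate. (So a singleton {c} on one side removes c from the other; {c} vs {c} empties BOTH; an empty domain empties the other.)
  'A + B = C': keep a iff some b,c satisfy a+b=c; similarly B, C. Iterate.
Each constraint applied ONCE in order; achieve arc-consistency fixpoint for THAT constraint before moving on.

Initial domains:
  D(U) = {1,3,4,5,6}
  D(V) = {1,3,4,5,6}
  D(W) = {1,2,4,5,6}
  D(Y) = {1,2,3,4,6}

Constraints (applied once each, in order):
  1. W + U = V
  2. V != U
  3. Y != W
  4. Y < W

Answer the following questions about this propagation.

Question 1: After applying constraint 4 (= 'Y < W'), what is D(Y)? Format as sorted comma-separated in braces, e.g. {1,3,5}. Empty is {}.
Constraint 1 (W + U = V) on D(W)={1,2,4,5,6} D(U)={1,3,4,5,6} D(V)={1,3,4,5,6}: W {1,2,4,5,6}->{1,2,4,5}; U {1,3,4,5,6}->{1,3,4,5}; V {1,3,4,5,6}->{3,4,5,6}
Constraint 2 (V != U) on D(V)={3,4,5,6} D(U)={1,3,4,5}: no change
Constraint 3 (Y != W) on D(Y)={1,2,3,4,6} D(W)={1,2,4,5}: no change
Constraint 4 (Y < W) on D(Y)={1,2,3,4,6} D(W)={1,2,4,5}: Y {1,2,3,4,6}->{1,2,3,4}; W {1,2,4,5}->{2,4,5}
So after constraint 4: D(Y) = {1,2,3,4}

Answer: {1,2,3,4}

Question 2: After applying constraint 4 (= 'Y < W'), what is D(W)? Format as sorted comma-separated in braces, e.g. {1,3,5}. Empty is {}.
Answer: {2,4,5}

Derivation:
Constraint 1 (W + U = V) on D(W)={1,2,4,5,6} D(U)={1,3,4,5,6} D(V)={1,3,4,5,6}: W {1,2,4,5,6}->{1,2,4,5}; U {1,3,4,5,6}->{1,3,4,5}; V {1,3,4,5,6}->{3,4,5,6}
Constraint 2 (V != U) on D(V)={3,4,5,6} D(U)={1,3,4,5}: no change
Constraint 3 (Y != W) on D(Y)={1,2,3,4,6} D(W)={1,2,4,5}: no change
Constraint 4 (Y < W) on D(Y)={1,2,3,4,6} D(W)={1,2,4,5}: Y {1,2,3,4,6}->{1,2,3,4}; W {1,2,4,5}->{2,4,5}
So after constraint 4: D(W) = {2,4,5}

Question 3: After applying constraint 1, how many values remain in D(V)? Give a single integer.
Answer: 4

Derivation:
Constraint 1 (W + U = V) on D(W)={1,2,4,5,6} D(U)={1,3,4,5,6} D(V)={1,3,4,5,6}: W {1,2,4,5,6}->{1,2,4,5}; U {1,3,4,5,6}->{1,3,4,5}; V {1,3,4,5,6}->{3,4,5,6}
So after constraint 1: D(V)={3,4,5,6}, size = 4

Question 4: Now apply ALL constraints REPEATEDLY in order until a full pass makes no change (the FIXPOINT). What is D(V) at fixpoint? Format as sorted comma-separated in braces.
pass 0 (initial): D(V)={1,3,4,5,6}
pass 1: U {1,3,4,5,6}->{1,3,4,5}; V {1,3,4,5,6}->{3,4,5,6}; W {1,2,4,5,6}->{2,4,5}; Y {1,2,3,4,6}->{1,2,3,4}
pass 2: U {1,3,4,5}->{1,3,4}; V {3,4,5,6}->{3,5,6}
pass 3: no change
Fixpoint after 3 passes: D(V) = {3,5,6}

Answer: {3,5,6}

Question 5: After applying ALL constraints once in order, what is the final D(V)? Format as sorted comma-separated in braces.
Constraint 1 (W + U = V) on D(W)={1,2,4,5,6} D(U)={1,3,4,5,6} D(V)={1,3,4,5,6}: W {1,2,4,5,6}->{1,2,4,5}; U {1,3,4,5,6}->{1,3,4,5}; V {1,3,4,5,6}->{3,4,5,6}
Constraint 2 (V != U) on D(V)={3,4,5,6} D(U)={1,3,4,5}: no change
Constraint 3 (Y != W) on D(Y)={1,2,3,4,6} D(W)={1,2,4,5}: no change
Constraint 4 (Y < W) on D(Y)={1,2,3,4,6} D(W)={1,2,4,5}: Y {1,2,3,4,6}->{1,2,3,4}; W {1,2,4,5}->{2,4,5}
So after all 4 constraints: D(V) = {3,4,5,6}

Answer: {3,4,5,6}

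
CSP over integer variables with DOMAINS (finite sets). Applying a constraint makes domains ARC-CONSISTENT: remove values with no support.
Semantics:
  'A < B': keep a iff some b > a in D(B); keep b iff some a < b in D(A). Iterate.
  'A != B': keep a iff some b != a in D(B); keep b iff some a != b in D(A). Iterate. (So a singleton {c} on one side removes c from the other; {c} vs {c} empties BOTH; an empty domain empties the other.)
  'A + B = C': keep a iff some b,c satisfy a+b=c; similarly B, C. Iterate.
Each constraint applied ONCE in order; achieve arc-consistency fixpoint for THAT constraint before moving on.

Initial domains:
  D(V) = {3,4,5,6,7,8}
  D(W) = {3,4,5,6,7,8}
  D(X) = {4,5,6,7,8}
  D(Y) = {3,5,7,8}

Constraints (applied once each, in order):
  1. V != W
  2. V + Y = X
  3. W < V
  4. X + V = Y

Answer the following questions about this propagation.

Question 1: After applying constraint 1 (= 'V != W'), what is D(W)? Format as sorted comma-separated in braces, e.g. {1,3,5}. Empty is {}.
Constraint 1 (V != W) on D(V)={3,4,5,6,7,8} D(W)={3,4,5,6,7,8}: no change
So after constraint 1: D(W) = {3,4,5,6,7,8}

Answer: {3,4,5,6,7,8}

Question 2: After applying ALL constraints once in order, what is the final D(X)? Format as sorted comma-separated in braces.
Answer: {}

Derivation:
Constraint 1 (V != W) on D(V)={3,4,5,6,7,8} D(W)={3,4,5,6,7,8}: no change
Constraint 2 (V + Y = X) on D(V)={3,4,5,6,7,8} D(Y)={3,5,7,8} D(X)={4,5,6,7,8}: V {3,4,5,6,7,8}->{3,4,5}; Y {3,5,7,8}->{3,5}; X {4,5,6,7,8}->{6,7,8}
Constraint 3 (W < V) on D(W)={3,4,5,6,7,8} D(V)={3,4,5}: W {3,4,5,6,7,8}->{3,4}; V {3,4,5}->{4,5}
Constraint 4 (X + V = Y) on D(X)={6,7,8} D(V)={4,5} D(Y)={3,5}: X {6,7,8}->{}; V {4,5}->{}; Y {3,5}->{}
So after all 4 constraints: D(X) = {}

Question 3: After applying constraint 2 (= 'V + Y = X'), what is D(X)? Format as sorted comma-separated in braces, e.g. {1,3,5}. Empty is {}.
Constraint 1 (V != W) on D(V)={3,4,5,6,7,8} D(W)={3,4,5,6,7,8}: no change
Constraint 2 (V + Y = X) on D(V)={3,4,5,6,7,8} D(Y)={3,5,7,8} D(X)={4,5,6,7,8}: V {3,4,5,6,7,8}->{3,4,5}; Y {3,5,7,8}->{3,5}; X {4,5,6,7,8}->{6,7,8}
So after constraint 2: D(X) = {6,7,8}

Answer: {6,7,8}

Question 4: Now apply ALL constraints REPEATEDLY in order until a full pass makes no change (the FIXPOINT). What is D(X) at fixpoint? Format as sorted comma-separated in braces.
pass 0 (initial): D(X)={4,5,6,7,8}
pass 1: V {3,4,5,6,7,8}->{}; W {3,4,5,6,7,8}->{3,4}; X {4,5,6,7,8}->{}; Y {3,5,7,8}->{}
pass 2: W {3,4}->{}
pass 3: no change
Fixpoint after 3 passes: D(X) = {}

Answer: {}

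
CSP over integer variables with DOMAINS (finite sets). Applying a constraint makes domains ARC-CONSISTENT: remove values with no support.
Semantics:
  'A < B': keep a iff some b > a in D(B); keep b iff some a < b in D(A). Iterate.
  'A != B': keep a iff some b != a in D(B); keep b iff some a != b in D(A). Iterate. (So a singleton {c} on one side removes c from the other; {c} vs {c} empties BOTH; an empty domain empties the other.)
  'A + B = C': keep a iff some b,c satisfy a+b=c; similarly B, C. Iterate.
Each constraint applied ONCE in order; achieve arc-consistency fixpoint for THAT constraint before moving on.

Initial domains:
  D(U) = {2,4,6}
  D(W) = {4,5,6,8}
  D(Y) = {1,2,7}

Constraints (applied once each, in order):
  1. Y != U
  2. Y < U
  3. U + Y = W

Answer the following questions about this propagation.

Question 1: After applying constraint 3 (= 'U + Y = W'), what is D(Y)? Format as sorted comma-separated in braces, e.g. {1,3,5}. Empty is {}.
Constraint 1 (Y != U) on D(Y)={1,2,7} D(U)={2,4,6}: no change
Constraint 2 (Y < U) on D(Y)={1,2,7} D(U)={2,4,6}: Y {1,2,7}->{1,2}
Constraint 3 (U + Y = W) on D(U)={2,4,6} D(Y)={1,2} D(W)={4,5,6,8}: no change
So after constraint 3: D(Y) = {1,2}

Answer: {1,2}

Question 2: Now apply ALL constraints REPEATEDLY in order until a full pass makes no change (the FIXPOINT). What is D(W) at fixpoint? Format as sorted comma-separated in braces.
Answer: {4,5,6,8}

Derivation:
pass 0 (initial): D(W)={4,5,6,8}
pass 1: Y {1,2,7}->{1,2}
pass 2: no change
Fixpoint after 2 passes: D(W) = {4,5,6,8}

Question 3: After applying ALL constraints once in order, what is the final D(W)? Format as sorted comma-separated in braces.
Constraint 1 (Y != U) on D(Y)={1,2,7} D(U)={2,4,6}: no change
Constraint 2 (Y < U) on D(Y)={1,2,7} D(U)={2,4,6}: Y {1,2,7}->{1,2}
Constraint 3 (U + Y = W) on D(U)={2,4,6} D(Y)={1,2} D(W)={4,5,6,8}: no change
So after all 3 constraints: D(W) = {4,5,6,8}

Answer: {4,5,6,8}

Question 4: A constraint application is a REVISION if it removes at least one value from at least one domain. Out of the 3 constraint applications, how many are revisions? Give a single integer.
Constraint 1 (Y != U) on D(Y)={1,2,7} D(U)={2,4,6}: no change => not a revision
Constraint 2 (Y < U) on D(Y)={1,2,7} D(U)={2,4,6}: Y {1,2,7}->{1,2} => REVISION
Constraint 3 (U + Y = W) on D(U)={2,4,6} D(Y)={1,2} D(W)={4,5,6,8}: no change => not a revision
Total revisions = 1

Answer: 1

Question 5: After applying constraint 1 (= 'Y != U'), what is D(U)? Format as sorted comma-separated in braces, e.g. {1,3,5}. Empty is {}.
Constraint 1 (Y != U) on D(Y)={1,2,7} D(U)={2,4,6}: no change
So after constraint 1: D(U) = {2,4,6}

Answer: {2,4,6}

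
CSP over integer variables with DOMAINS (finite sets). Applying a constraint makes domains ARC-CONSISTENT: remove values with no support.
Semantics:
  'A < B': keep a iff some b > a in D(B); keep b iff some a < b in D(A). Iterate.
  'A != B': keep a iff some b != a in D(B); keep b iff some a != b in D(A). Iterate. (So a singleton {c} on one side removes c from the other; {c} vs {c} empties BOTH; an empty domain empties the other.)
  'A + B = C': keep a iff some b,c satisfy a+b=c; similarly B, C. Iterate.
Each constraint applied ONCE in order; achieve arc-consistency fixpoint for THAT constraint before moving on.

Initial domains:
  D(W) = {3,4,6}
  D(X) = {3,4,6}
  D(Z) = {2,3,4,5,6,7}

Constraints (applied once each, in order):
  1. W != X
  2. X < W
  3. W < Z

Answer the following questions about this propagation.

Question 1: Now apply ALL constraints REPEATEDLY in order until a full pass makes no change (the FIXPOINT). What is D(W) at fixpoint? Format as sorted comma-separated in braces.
Answer: {4,6}

Derivation:
pass 0 (initial): D(W)={3,4,6}
pass 1: W {3,4,6}->{4,6}; X {3,4,6}->{3,4}; Z {2,3,4,5,6,7}->{5,6,7}
pass 2: no change
Fixpoint after 2 passes: D(W) = {4,6}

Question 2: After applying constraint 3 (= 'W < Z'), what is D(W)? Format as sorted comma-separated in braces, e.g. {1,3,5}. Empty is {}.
Answer: {4,6}

Derivation:
Constraint 1 (W != X) on D(W)={3,4,6} D(X)={3,4,6}: no change
Constraint 2 (X < W) on D(X)={3,4,6} D(W)={3,4,6}: X {3,4,6}->{3,4}; W {3,4,6}->{4,6}
Constraint 3 (W < Z) on D(W)={4,6} D(Z)={2,3,4,5,6,7}: Z {2,3,4,5,6,7}->{5,6,7}
So after constraint 3: D(W) = {4,6}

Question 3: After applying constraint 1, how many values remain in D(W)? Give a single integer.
Constraint 1 (W != X) on D(W)={3,4,6} D(X)={3,4,6}: no change
So after constraint 1: D(W)={3,4,6}, size = 3

Answer: 3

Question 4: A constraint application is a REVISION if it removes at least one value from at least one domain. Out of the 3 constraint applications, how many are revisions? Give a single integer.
Answer: 2

Derivation:
Constraint 1 (W != X) on D(W)={3,4,6} D(X)={3,4,6}: no change => not a revision
Constraint 2 (X < W) on D(X)={3,4,6} D(W)={3,4,6}: X {3,4,6}->{3,4}; W {3,4,6}->{4,6} => REVISION
Constraint 3 (W < Z) on D(W)={4,6} D(Z)={2,3,4,5,6,7}: Z {2,3,4,5,6,7}->{5,6,7} => REVISION
Total revisions = 2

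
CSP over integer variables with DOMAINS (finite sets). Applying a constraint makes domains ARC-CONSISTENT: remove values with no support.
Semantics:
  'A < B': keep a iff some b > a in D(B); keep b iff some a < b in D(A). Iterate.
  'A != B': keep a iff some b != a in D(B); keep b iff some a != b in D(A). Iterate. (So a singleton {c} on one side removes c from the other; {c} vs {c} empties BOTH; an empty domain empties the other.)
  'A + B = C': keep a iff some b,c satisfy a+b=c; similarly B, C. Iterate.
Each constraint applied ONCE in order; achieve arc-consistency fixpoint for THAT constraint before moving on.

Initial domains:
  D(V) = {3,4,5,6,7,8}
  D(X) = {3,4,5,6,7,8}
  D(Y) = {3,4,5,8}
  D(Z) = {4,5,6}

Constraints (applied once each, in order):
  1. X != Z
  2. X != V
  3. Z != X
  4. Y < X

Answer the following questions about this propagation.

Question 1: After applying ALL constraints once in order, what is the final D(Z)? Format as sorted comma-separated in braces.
Answer: {4,5,6}

Derivation:
Constraint 1 (X != Z) on D(X)={3,4,5,6,7,8} D(Z)={4,5,6}: no change
Constraint 2 (X != V) on D(X)={3,4,5,6,7,8} D(V)={3,4,5,6,7,8}: no change
Constraint 3 (Z != X) on D(Z)={4,5,6} D(X)={3,4,5,6,7,8}: no change
Constraint 4 (Y < X) on D(Y)={3,4,5,8} D(X)={3,4,5,6,7,8}: Y {3,4,5,8}->{3,4,5}; X {3,4,5,6,7,8}->{4,5,6,7,8}
So after all 4 constraints: D(Z) = {4,5,6}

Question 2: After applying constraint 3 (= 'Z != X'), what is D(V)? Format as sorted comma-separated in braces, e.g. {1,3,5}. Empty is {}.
Answer: {3,4,5,6,7,8}

Derivation:
Constraint 1 (X != Z) on D(X)={3,4,5,6,7,8} D(Z)={4,5,6}: no change
Constraint 2 (X != V) on D(X)={3,4,5,6,7,8} D(V)={3,4,5,6,7,8}: no change
Constraint 3 (Z != X) on D(Z)={4,5,6} D(X)={3,4,5,6,7,8}: no change
So after constraint 3: D(V) = {3,4,5,6,7,8}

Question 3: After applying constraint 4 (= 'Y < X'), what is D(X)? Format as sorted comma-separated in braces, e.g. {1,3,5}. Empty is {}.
Answer: {4,5,6,7,8}

Derivation:
Constraint 1 (X != Z) on D(X)={3,4,5,6,7,8} D(Z)={4,5,6}: no change
Constraint 2 (X != V) on D(X)={3,4,5,6,7,8} D(V)={3,4,5,6,7,8}: no change
Constraint 3 (Z != X) on D(Z)={4,5,6} D(X)={3,4,5,6,7,8}: no change
Constraint 4 (Y < X) on D(Y)={3,4,5,8} D(X)={3,4,5,6,7,8}: Y {3,4,5,8}->{3,4,5}; X {3,4,5,6,7,8}->{4,5,6,7,8}
So after constraint 4: D(X) = {4,5,6,7,8}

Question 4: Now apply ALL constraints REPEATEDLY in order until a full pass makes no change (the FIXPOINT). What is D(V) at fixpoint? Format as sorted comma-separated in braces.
pass 0 (initial): D(V)={3,4,5,6,7,8}
pass 1: X {3,4,5,6,7,8}->{4,5,6,7,8}; Y {3,4,5,8}->{3,4,5}
pass 2: no change
Fixpoint after 2 passes: D(V) = {3,4,5,6,7,8}

Answer: {3,4,5,6,7,8}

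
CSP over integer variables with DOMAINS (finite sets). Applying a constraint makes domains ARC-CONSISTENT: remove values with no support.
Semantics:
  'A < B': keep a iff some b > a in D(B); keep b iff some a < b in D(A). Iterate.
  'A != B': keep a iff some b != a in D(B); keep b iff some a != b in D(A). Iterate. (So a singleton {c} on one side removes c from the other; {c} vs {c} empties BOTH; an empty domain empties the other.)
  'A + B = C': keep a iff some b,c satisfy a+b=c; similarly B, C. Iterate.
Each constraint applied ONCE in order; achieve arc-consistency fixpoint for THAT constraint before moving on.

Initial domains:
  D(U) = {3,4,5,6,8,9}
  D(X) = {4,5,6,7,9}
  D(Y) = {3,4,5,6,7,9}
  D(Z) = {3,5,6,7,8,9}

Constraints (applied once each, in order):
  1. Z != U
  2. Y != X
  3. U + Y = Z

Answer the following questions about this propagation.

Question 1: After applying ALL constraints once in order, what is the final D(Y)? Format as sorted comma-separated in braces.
Constraint 1 (Z != U) on D(Z)={3,5,6,7,8,9} D(U)={3,4,5,6,8,9}: no change
Constraint 2 (Y != X) on D(Y)={3,4,5,6,7,9} D(X)={4,5,6,7,9}: no change
Constraint 3 (U + Y = Z) on D(U)={3,4,5,6,8,9} D(Y)={3,4,5,6,7,9} D(Z)={3,5,6,7,8,9}: U {3,4,5,6,8,9}->{3,4,5,6}; Y {3,4,5,6,7,9}->{3,4,5,6}; Z {3,5,6,7,8,9}->{6,7,8,9}
So after all 3 constraints: D(Y) = {3,4,5,6}

Answer: {3,4,5,6}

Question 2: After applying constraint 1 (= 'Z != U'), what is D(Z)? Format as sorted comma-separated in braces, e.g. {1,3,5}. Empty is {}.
Constraint 1 (Z != U) on D(Z)={3,5,6,7,8,9} D(U)={3,4,5,6,8,9}: no change
So after constraint 1: D(Z) = {3,5,6,7,8,9}

Answer: {3,5,6,7,8,9}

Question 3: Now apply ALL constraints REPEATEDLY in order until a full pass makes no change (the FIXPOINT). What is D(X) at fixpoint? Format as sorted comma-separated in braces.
pass 0 (initial): D(X)={4,5,6,7,9}
pass 1: U {3,4,5,6,8,9}->{3,4,5,6}; Y {3,4,5,6,7,9}->{3,4,5,6}; Z {3,5,6,7,8,9}->{6,7,8,9}
pass 2: no change
Fixpoint after 2 passes: D(X) = {4,5,6,7,9}

Answer: {4,5,6,7,9}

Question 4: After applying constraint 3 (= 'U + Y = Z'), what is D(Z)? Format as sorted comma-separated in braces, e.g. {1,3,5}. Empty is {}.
Answer: {6,7,8,9}

Derivation:
Constraint 1 (Z != U) on D(Z)={3,5,6,7,8,9} D(U)={3,4,5,6,8,9}: no change
Constraint 2 (Y != X) on D(Y)={3,4,5,6,7,9} D(X)={4,5,6,7,9}: no change
Constraint 3 (U + Y = Z) on D(U)={3,4,5,6,8,9} D(Y)={3,4,5,6,7,9} D(Z)={3,5,6,7,8,9}: U {3,4,5,6,8,9}->{3,4,5,6}; Y {3,4,5,6,7,9}->{3,4,5,6}; Z {3,5,6,7,8,9}->{6,7,8,9}
So after constraint 3: D(Z) = {6,7,8,9}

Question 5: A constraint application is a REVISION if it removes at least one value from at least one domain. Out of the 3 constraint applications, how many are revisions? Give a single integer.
Answer: 1

Derivation:
Constraint 1 (Z != U) on D(Z)={3,5,6,7,8,9} D(U)={3,4,5,6,8,9}: no change => not a revision
Constraint 2 (Y != X) on D(Y)={3,4,5,6,7,9} D(X)={4,5,6,7,9}: no change => not a revision
Constraint 3 (U + Y = Z) on D(U)={3,4,5,6,8,9} D(Y)={3,4,5,6,7,9} D(Z)={3,5,6,7,8,9}: U {3,4,5,6,8,9}->{3,4,5,6}; Y {3,4,5,6,7,9}->{3,4,5,6}; Z {3,5,6,7,8,9}->{6,7,8,9} => REVISION
Total revisions = 1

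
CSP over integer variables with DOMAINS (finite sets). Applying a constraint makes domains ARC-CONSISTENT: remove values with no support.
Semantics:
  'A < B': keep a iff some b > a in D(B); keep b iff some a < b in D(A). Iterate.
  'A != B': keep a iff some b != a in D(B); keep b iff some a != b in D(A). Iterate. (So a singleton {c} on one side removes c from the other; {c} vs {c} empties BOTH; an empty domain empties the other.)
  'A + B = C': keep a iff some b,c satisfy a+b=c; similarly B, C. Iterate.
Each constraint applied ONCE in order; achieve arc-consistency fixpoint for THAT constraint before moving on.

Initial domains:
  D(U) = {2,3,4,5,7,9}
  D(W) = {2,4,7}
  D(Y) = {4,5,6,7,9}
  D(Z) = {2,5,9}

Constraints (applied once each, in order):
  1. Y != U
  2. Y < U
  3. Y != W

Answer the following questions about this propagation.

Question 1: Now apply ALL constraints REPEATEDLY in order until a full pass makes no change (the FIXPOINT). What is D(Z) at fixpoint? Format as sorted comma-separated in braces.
Answer: {2,5,9}

Derivation:
pass 0 (initial): D(Z)={2,5,9}
pass 1: U {2,3,4,5,7,9}->{5,7,9}; Y {4,5,6,7,9}->{4,5,6,7}
pass 2: no change
Fixpoint after 2 passes: D(Z) = {2,5,9}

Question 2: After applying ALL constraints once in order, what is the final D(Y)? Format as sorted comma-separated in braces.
Answer: {4,5,6,7}

Derivation:
Constraint 1 (Y != U) on D(Y)={4,5,6,7,9} D(U)={2,3,4,5,7,9}: no change
Constraint 2 (Y < U) on D(Y)={4,5,6,7,9} D(U)={2,3,4,5,7,9}: Y {4,5,6,7,9}->{4,5,6,7}; U {2,3,4,5,7,9}->{5,7,9}
Constraint 3 (Y != W) on D(Y)={4,5,6,7} D(W)={2,4,7}: no change
So after all 3 constraints: D(Y) = {4,5,6,7}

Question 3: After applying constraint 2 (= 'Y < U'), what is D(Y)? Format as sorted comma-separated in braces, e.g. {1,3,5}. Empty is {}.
Answer: {4,5,6,7}

Derivation:
Constraint 1 (Y != U) on D(Y)={4,5,6,7,9} D(U)={2,3,4,5,7,9}: no change
Constraint 2 (Y < U) on D(Y)={4,5,6,7,9} D(U)={2,3,4,5,7,9}: Y {4,5,6,7,9}->{4,5,6,7}; U {2,3,4,5,7,9}->{5,7,9}
So after constraint 2: D(Y) = {4,5,6,7}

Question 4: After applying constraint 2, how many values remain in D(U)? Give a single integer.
Answer: 3

Derivation:
Constraint 1 (Y != U) on D(Y)={4,5,6,7,9} D(U)={2,3,4,5,7,9}: no change
Constraint 2 (Y < U) on D(Y)={4,5,6,7,9} D(U)={2,3,4,5,7,9}: Y {4,5,6,7,9}->{4,5,6,7}; U {2,3,4,5,7,9}->{5,7,9}
So after constraint 2: D(U)={5,7,9}, size = 3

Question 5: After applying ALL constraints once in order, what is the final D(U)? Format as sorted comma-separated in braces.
Answer: {5,7,9}

Derivation:
Constraint 1 (Y != U) on D(Y)={4,5,6,7,9} D(U)={2,3,4,5,7,9}: no change
Constraint 2 (Y < U) on D(Y)={4,5,6,7,9} D(U)={2,3,4,5,7,9}: Y {4,5,6,7,9}->{4,5,6,7}; U {2,3,4,5,7,9}->{5,7,9}
Constraint 3 (Y != W) on D(Y)={4,5,6,7} D(W)={2,4,7}: no change
So after all 3 constraints: D(U) = {5,7,9}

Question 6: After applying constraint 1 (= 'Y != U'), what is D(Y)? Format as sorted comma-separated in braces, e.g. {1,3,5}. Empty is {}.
Answer: {4,5,6,7,9}

Derivation:
Constraint 1 (Y != U) on D(Y)={4,5,6,7,9} D(U)={2,3,4,5,7,9}: no change
So after constraint 1: D(Y) = {4,5,6,7,9}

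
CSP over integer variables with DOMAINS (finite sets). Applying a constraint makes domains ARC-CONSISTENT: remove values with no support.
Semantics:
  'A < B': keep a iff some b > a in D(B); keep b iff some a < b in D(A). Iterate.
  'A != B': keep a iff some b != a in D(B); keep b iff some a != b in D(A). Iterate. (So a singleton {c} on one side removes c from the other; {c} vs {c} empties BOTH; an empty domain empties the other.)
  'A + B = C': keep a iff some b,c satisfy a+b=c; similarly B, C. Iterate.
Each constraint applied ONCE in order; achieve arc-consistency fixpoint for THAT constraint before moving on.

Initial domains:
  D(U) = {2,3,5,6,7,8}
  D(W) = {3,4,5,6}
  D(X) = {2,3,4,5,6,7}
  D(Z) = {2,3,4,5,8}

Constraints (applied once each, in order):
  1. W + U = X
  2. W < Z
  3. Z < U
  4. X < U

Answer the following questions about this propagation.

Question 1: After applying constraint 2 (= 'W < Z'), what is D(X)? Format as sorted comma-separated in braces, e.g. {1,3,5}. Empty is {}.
Answer: {5,6,7}

Derivation:
Constraint 1 (W + U = X) on D(W)={3,4,5,6} D(U)={2,3,5,6,7,8} D(X)={2,3,4,5,6,7}: W {3,4,5,6}->{3,4,5}; U {2,3,5,6,7,8}->{2,3}; X {2,3,4,5,6,7}->{5,6,7}
Constraint 2 (W < Z) on D(W)={3,4,5} D(Z)={2,3,4,5,8}: Z {2,3,4,5,8}->{4,5,8}
So after constraint 2: D(X) = {5,6,7}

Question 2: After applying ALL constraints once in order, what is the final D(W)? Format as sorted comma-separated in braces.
Answer: {3,4,5}

Derivation:
Constraint 1 (W + U = X) on D(W)={3,4,5,6} D(U)={2,3,5,6,7,8} D(X)={2,3,4,5,6,7}: W {3,4,5,6}->{3,4,5}; U {2,3,5,6,7,8}->{2,3}; X {2,3,4,5,6,7}->{5,6,7}
Constraint 2 (W < Z) on D(W)={3,4,5} D(Z)={2,3,4,5,8}: Z {2,3,4,5,8}->{4,5,8}
Constraint 3 (Z < U) on D(Z)={4,5,8} D(U)={2,3}: Z {4,5,8}->{}; U {2,3}->{}
Constraint 4 (X < U) on D(X)={5,6,7} D(U)={}: X {5,6,7}->{}
So after all 4 constraints: D(W) = {3,4,5}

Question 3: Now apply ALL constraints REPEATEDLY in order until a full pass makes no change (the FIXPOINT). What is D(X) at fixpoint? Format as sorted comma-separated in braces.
Answer: {}

Derivation:
pass 0 (initial): D(X)={2,3,4,5,6,7}
pass 1: U {2,3,5,6,7,8}->{}; W {3,4,5,6}->{3,4,5}; X {2,3,4,5,6,7}->{}; Z {2,3,4,5,8}->{}
pass 2: W {3,4,5}->{}
pass 3: no change
Fixpoint after 3 passes: D(X) = {}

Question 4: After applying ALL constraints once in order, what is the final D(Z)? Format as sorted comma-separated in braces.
Answer: {}

Derivation:
Constraint 1 (W + U = X) on D(W)={3,4,5,6} D(U)={2,3,5,6,7,8} D(X)={2,3,4,5,6,7}: W {3,4,5,6}->{3,4,5}; U {2,3,5,6,7,8}->{2,3}; X {2,3,4,5,6,7}->{5,6,7}
Constraint 2 (W < Z) on D(W)={3,4,5} D(Z)={2,3,4,5,8}: Z {2,3,4,5,8}->{4,5,8}
Constraint 3 (Z < U) on D(Z)={4,5,8} D(U)={2,3}: Z {4,5,8}->{}; U {2,3}->{}
Constraint 4 (X < U) on D(X)={5,6,7} D(U)={}: X {5,6,7}->{}
So after all 4 constraints: D(Z) = {}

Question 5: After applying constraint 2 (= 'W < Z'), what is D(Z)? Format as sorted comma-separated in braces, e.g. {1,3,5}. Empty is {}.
Constraint 1 (W + U = X) on D(W)={3,4,5,6} D(U)={2,3,5,6,7,8} D(X)={2,3,4,5,6,7}: W {3,4,5,6}->{3,4,5}; U {2,3,5,6,7,8}->{2,3}; X {2,3,4,5,6,7}->{5,6,7}
Constraint 2 (W < Z) on D(W)={3,4,5} D(Z)={2,3,4,5,8}: Z {2,3,4,5,8}->{4,5,8}
So after constraint 2: D(Z) = {4,5,8}

Answer: {4,5,8}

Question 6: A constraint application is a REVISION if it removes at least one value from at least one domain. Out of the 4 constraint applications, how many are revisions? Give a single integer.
Answer: 4

Derivation:
Constraint 1 (W + U = X) on D(W)={3,4,5,6} D(U)={2,3,5,6,7,8} D(X)={2,3,4,5,6,7}: W {3,4,5,6}->{3,4,5}; U {2,3,5,6,7,8}->{2,3}; X {2,3,4,5,6,7}->{5,6,7} => REVISION
Constraint 2 (W < Z) on D(W)={3,4,5} D(Z)={2,3,4,5,8}: Z {2,3,4,5,8}->{4,5,8} => REVISION
Constraint 3 (Z < U) on D(Z)={4,5,8} D(U)={2,3}: Z {4,5,8}->{}; U {2,3}->{} => REVISION
Constraint 4 (X < U) on D(X)={5,6,7} D(U)={}: X {5,6,7}->{} => REVISION
Total revisions = 4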